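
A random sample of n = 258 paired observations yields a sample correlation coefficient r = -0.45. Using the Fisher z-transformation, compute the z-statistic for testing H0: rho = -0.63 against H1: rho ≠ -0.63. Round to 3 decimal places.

4.099

Fisher z: atanh(-0.45) = -0.484700, atanh(-0.63) = -0.741416
z = (z_r − z_0)·√(n−3) = (-0.484700 − (-0.741416))·√255 = 0.256716 · 15.968719 = 4.099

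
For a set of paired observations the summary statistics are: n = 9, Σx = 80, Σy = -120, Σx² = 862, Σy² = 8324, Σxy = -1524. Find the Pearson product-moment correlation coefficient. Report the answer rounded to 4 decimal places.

Numerator: nΣxy − (Σx)(Σy) = 9·(-1524) − (80)(-120) = -4116
Denominator: √[(nΣx²−(Σx)²)(nΣy²−(Σy)²)]
  nΣx²−(Σx)² = 9·862 − 6400 = 1358;  nΣy²−(Σy)² = 9·8324 − 14400 = 60516
  √(1358·60516) = √82180728 = 9065.3587
r = -4116 / 9065.3587 = -0.4540

-0.4540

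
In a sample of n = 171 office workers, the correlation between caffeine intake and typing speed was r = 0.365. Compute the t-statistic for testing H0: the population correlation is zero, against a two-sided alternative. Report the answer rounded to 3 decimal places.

5.097

t = r·√(n−2) / √(1−r²) with r = 0.365, n = 171
  = 0.365·√169 / √(1 − 0.133225)
  = 0.365·13.000000 / 0.931008
  = 4.745000 / 0.931008 = 5.097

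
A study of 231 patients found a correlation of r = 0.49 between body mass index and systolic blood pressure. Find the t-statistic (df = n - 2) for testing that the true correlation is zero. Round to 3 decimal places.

8.506

t = r·√(n−2) / √(1−r²) with r = 0.49, n = 231
  = 0.49·√229 / √(1 − 0.2401)
  = 0.49·15.132746 / 0.871722
  = 7.415046 / 0.871722 = 8.506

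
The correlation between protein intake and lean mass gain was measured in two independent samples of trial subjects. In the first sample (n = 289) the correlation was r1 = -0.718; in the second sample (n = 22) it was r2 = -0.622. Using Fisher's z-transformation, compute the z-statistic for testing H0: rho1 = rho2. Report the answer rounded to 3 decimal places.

Fisher z-transforms: z1 = atanh(-0.718) = -0.903505, z2 = atanh(-0.622) = -0.728261; difference d = -0.175244
Var(d) = 1/286 + 1/19 = 0.0034965 + 0.0526316 = 0.0561281
z = d/√Var(d) = -0.175244 / √0.0561281 = -0.175244 / 0.236914 = -0.740

-0.740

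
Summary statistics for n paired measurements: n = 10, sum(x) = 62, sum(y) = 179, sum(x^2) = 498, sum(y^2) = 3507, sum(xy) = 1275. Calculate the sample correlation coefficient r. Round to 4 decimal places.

Numerator: nΣxy − (Σx)(Σy) = 10·1275 − (62)(179) = 1652
Denominator: √[(nΣx²−(Σx)²)(nΣy²−(Σy)²)]
  nΣx²−(Σx)² = 10·498 − 3844 = 1136;  nΣy²−(Σy)² = 10·3507 − 32041 = 3029
  √(1136·3029) = √3440944 = 1854.9782
r = 1652 / 1854.9782 = 0.8906

0.8906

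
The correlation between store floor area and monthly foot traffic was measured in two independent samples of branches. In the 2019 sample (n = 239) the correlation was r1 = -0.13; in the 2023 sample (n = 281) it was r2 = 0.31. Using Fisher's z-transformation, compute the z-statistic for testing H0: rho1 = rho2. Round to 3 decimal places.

Fisher z-transforms: z1 = atanh(-0.13) = -0.130740, z2 = atanh(0.31) = 0.320545; difference d = -0.451285
Var(d) = 1/236 + 1/278 = 0.0042373 + 0.0035971 = 0.0078344
z = d/√Var(d) = -0.451285 / √0.0078344 = -0.451285 / 0.088512 = -5.099

-5.099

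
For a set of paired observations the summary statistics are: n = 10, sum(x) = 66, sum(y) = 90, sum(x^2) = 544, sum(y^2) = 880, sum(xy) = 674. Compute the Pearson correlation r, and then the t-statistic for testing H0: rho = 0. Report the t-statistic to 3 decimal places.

6.565

S_xy = nΣxy − ΣxΣy = 10·674 − 66·90 = 6740 − 5940 = 800
S_xx = nΣx² − (Σx)² = 10·544 − 66² = 5440 − 4356 = 1084
S_yy = nΣy² − (Σy)² = 10·880 − 90² = 8800 − 8100 = 700
r = S_xy / √(S_xx·S_yy) = 800 / √(1084·700) = 800 / √758800 = 800 / 871.0913 = 0.9184
t = r·√(n−2)/√(1−r²) = 0.9184·√8 / √(1−0.843459) = 2.597627 / 0.395653 = 6.565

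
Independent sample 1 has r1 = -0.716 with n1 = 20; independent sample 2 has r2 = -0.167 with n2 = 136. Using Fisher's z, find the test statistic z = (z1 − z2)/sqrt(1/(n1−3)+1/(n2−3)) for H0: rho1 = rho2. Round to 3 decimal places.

Fisher z-transforms: z1 = atanh(-0.716) = -0.899389, z2 = atanh(-0.167) = -0.168579; difference d = -0.730810
Var(d) = 1/17 + 1/133 = 0.0588235 + 0.0075188 = 0.0663423
z = d/√Var(d) = -0.730810 / √0.0663423 = -0.730810 / 0.257570 = -2.837

-2.837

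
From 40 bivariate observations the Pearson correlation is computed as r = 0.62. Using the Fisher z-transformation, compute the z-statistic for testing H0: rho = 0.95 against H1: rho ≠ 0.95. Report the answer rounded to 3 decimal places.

z_r = atanh(0.62) = 0.725005,  z_0 = atanh(0.95) = 1.831781
SE = 1/√(n−3) = 1/√37 = 0.164399
z = (z_r − z_0)/SE = (0.725005 − 1.831781) / 0.164399 = -1.106776 / 0.164399 = -6.732

-6.732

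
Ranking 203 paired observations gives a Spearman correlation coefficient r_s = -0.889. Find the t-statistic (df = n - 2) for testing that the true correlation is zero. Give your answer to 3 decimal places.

-27.525

1 − r_s² = 1 − 0.790321 = 0.209679;  √(1−r_s²) = 0.457907
√(n−2) = √201 = 14.177447
t = r_s·√(n−2)/√(1−r_s²) = -0.889 · 14.177447 / 0.457907 = -27.525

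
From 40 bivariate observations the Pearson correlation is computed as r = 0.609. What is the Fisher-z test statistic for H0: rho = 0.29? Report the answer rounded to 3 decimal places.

z_r = atanh(0.609) = 0.707330,  z_0 = atanh(0.29) = 0.298566
SE = 1/√(n−3) = 1/√37 = 0.164399
z = (z_r − z_0)/SE = (0.707330 − 0.298566) / 0.164399 = 0.408764 / 0.164399 = 2.486

2.486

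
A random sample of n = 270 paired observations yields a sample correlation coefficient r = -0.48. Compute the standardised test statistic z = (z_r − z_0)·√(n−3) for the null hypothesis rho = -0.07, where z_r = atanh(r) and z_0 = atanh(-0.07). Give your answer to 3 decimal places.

-7.400

z_r = atanh(-0.48) = -0.522984,  z_0 = atanh(-0.07) = -0.070115
SE = 1/√(n−3) = 1/√267 = 0.061199
z = (z_r − z_0)/SE = (-0.522984 − (-0.070115)) / 0.061199 = -0.452869 / 0.061199 = -7.400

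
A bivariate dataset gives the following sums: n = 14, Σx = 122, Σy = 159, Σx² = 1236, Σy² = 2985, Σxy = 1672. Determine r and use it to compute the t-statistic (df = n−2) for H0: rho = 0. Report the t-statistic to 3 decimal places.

Numerator: nΣxy − (Σx)(Σy) = 14·1672 − (122)(159) = 4010
Denominator: √[(nΣx²−(Σx)²)(nΣy²−(Σy)²)]
  nΣx²−(Σx)² = 14·1236 − 14884 = 2420;  nΣy²−(Σy)² = 14·2985 − 25281 = 16509
  √(2420·16509) = √39951780 = 6320.7420
r = 4010 / 6320.7420 = 0.6344
t = r·√(n−2)/√(1−r²) = 0.6344·√12 / √(1−0.402463) = 2.197626 / 0.773005 = 2.843

2.843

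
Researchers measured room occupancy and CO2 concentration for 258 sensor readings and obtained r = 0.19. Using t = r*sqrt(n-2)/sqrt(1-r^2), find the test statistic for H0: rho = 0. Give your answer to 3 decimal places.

3.096

1 − r² = 1 − 0.0361 = 0.9639;  √(1−r²) = 0.981784
√(n−2) = √256 = 16.000000
t = r·√(n−2)/√(1−r²) = 0.19 · 16.000000 / 0.981784 = 3.096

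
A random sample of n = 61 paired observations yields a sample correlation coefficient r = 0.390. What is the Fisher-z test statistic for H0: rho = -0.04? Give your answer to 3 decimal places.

z_r = atanh(0.390) = 0.411800,  z_0 = atanh(-0.04) = -0.040021
SE = 1/√(n−3) = 1/√58 = 0.131306
z = (z_r − z_0)/SE = (0.411800 − (-0.040021)) / 0.131306 = 0.451821 / 0.131306 = 3.441

3.441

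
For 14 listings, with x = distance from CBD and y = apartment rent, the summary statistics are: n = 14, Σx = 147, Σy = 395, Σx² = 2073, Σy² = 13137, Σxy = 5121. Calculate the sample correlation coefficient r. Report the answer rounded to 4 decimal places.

0.9478

S_xy = nΣxy − ΣxΣy = 14·5121 − 147·395 = 71694 − 58065 = 13629
S_xx = nΣx² − (Σx)² = 14·2073 − 147² = 29022 − 21609 = 7413
S_yy = nΣy² − (Σy)² = 14·13137 − 395² = 183918 − 156025 = 27893
r = S_xy / √(S_xx·S_yy) = 13629 / √(7413·27893) = 13629 / √206770809 = 13629 / 14379.5274 = 0.9478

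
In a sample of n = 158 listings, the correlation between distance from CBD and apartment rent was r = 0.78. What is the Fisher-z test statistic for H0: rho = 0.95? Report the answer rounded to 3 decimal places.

-9.791

Fisher z: atanh(0.78) = 1.045371, atanh(0.95) = 1.831781
z = (z_r − z_0)·√(n−3) = (1.045371 − 1.831781)·√155 = -0.786410 · 12.449900 = -9.791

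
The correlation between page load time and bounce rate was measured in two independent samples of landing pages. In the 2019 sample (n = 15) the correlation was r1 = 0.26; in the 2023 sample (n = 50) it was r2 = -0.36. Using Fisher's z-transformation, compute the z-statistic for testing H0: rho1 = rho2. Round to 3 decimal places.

1.988

Fisher z-transforms: z1 = atanh(0.26) = 0.266108, z2 = atanh(-0.36) = -0.376886; difference d = 0.642994
Var(d) = 1/12 + 1/47 = 0.0833333 + 0.0212766 = 0.1046099
z = d/√Var(d) = 0.642994 / √0.1046099 = 0.642994 / 0.323435 = 1.988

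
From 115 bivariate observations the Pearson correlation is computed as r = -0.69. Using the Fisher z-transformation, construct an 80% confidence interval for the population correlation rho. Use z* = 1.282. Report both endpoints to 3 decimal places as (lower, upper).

(-0.748, -0.621)

z_r = atanh(-0.69) = -0.847956;  SE = 1/√(n−3) = 1/√112 = 0.094491
z-limits: -0.847956 ± 1.282·0.094491 = -0.847956 ± 0.121137 = [-0.969093, -0.726819]
ρ-limits: (tanh -0.969093, tanh -0.726819) = (-0.748, -0.621)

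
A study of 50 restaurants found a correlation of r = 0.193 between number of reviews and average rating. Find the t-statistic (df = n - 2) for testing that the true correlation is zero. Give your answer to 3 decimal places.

1 − r² = 1 − 0.037249 = 0.962751;  √(1−r²) = 0.981199
√(n−2) = √48 = 6.928203
t = r·√(n−2)/√(1−r²) = 0.193 · 6.928203 / 0.981199 = 1.363

1.363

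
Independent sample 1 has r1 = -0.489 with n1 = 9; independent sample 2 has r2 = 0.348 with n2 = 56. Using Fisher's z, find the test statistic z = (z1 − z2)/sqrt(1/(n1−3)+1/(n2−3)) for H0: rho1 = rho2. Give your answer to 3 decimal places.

Fisher z-transforms: z1 = atanh(-0.489) = -0.534745, z2 = atanh(0.348) = 0.363166; difference d = -0.897911
Var(d) = 1/6 + 1/53 = 0.1666667 + 0.0188679 = 0.1855346
z = d/√Var(d) = -0.897911 / √0.1855346 = -0.897911 / 0.430737 = -2.085

-2.085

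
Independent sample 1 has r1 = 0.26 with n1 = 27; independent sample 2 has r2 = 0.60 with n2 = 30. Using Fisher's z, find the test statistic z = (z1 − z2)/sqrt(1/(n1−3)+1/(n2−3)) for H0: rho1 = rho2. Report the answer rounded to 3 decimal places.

-1.522

z1 = atanh(0.26) = 0.266108,  z2 = atanh(0.60) = 0.693147
SE = √(1/(n1−3) + 1/(n2−3)) = √(1/24 + 1/27) = √(0.0416667 + 0.0370370) = √0.0787037 = 0.280542
z = (z1 − z2)/SE = (0.266108 − 0.693147) / 0.280542 = -0.427039 / 0.280542 = -1.522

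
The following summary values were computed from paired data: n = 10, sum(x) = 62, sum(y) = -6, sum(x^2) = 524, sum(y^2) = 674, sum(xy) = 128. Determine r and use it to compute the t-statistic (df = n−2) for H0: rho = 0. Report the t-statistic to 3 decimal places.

S_xy = nΣxy − ΣxΣy = 10·128 − 62·(-6) = 1280 − (-372) = 1652
S_xx = nΣx² − (Σx)² = 10·524 − 62² = 5240 − 3844 = 1396
S_yy = nΣy² − (Σy)² = 10·674 − (-6)² = 6740 − 36 = 6704
r = S_xy / √(S_xx·S_yy) = 1652 / √(1396·6704) = 1652 / √9358784 = 1652 / 3059.2130 = 0.5400
t = r·√(n−2)/√(1−r²) = 0.5400·√8 / √(1−0.291600) = 1.527351 / 0.841665 = 1.815

1.815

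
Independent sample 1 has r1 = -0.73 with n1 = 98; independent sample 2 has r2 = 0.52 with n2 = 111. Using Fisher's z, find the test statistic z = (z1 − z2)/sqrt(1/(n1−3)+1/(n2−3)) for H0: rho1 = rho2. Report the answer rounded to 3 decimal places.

-10.700

Fisher z-transforms: z1 = atanh(-0.73) = -0.928727, z2 = atanh(0.52) = 0.576340; difference d = -1.505067
Var(d) = 1/95 + 1/108 = 0.0105263 + 0.0092593 = 0.0197856
z = d/√Var(d) = -1.505067 / √0.0197856 = -1.505067 / 0.140661 = -10.700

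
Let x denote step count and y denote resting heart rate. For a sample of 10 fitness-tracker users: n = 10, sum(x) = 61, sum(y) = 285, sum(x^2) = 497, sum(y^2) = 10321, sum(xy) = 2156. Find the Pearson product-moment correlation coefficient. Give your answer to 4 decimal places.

0.7967

S_xy = nΣxy − ΣxΣy = 10·2156 − 61·285 = 21560 − 17385 = 4175
S_xx = nΣx² − (Σx)² = 10·497 − 61² = 4970 − 3721 = 1249
S_yy = nΣy² − (Σy)² = 10·10321 − 285² = 103210 − 81225 = 21985
r = S_xy / √(S_xx·S_yy) = 4175 / √(1249·21985) = 4175 / √27459265 = 4175 / 5240.1589 = 0.7967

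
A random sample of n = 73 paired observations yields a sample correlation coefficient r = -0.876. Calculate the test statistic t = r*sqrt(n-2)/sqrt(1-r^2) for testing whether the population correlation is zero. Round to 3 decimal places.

-15.304

t = r·√(n−2) / √(1−r²) with r = -0.876, n = 73
  = -0.876·√71 / √(1 − 0.767376)
  = -0.876·8.426150 / 0.482311
  = -7.381307 / 0.482311 = -15.304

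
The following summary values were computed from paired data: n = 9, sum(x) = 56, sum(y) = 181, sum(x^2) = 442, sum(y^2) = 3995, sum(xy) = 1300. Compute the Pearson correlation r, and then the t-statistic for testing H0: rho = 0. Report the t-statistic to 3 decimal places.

Numerator: nΣxy − (Σx)(Σy) = 9·1300 − (56)(181) = 1564
Denominator: √[(nΣx²−(Σx)²)(nΣy²−(Σy)²)]
  nΣx²−(Σx)² = 9·442 − 3136 = 842;  nΣy²−(Σy)² = 9·3995 − 32761 = 3194
  √(842·3194) = √2689348 = 1639.9232
r = 1564 / 1639.9232 = 0.9537
t = r·√(n−2)/√(1−r²) = 0.9537·√7 / √(1−0.909544) = 2.523253 / 0.300759 = 8.390

8.390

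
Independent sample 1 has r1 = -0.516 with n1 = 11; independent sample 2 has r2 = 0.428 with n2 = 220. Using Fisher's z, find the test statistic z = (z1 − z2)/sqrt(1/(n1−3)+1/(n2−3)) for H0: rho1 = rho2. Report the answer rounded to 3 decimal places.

-2.856

z1 = atanh(-0.516) = -0.570873,  z2 = atanh(0.428) = 0.457446
SE = √(1/(n1−3) + 1/(n2−3)) = √(1/8 + 1/217) = √(0.1250000 + 0.0046083) = √0.1296083 = 0.360012
z = (z1 − z2)/SE = (-0.570873 − 0.457446) / 0.360012 = -1.028319 / 0.360012 = -2.856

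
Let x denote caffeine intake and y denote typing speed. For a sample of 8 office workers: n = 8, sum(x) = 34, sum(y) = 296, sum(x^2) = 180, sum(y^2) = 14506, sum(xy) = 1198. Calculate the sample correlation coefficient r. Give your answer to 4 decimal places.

Numerator: nΣxy − (Σx)(Σy) = 8·1198 − (34)(296) = -480
Denominator: √[(nΣx²−(Σx)²)(nΣy²−(Σy)²)]
  nΣx²−(Σx)² = 8·180 − 1156 = 284;  nΣy²−(Σy)² = 8·14506 − 87616 = 28432
  √(284·28432) = √8074688 = 2841.5995
r = -480 / 2841.5995 = -0.1689

-0.1689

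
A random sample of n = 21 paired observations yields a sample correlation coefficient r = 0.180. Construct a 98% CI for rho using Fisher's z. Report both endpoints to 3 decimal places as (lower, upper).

Fisher z: z_r = atanh(r) = ½·ln((1+0.180)/(1−0.180)) = 0.181983
SE(z) = 1/√(n−3) = 1/√18 = 0.235702
98% ⇒ z* = 2.326; margin = 2.326·0.235702 = 0.548243
CI on z-scale: (-0.366260, 0.730226)
Back-transform: tanh(-0.366260) = -0.350716, tanh(0.730226) = 0.623204

(-0.351, 0.623)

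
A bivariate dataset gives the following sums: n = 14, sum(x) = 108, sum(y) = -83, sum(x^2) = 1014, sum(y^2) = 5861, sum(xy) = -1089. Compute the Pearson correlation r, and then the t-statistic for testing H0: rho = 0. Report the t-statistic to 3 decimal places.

-1.772

Numerator: nΣxy − (Σx)(Σy) = 14·(-1089) − (108)(-83) = -6282
Denominator: √[(nΣx²−(Σx)²)(nΣy²−(Σy)²)]
  nΣx²−(Σx)² = 14·1014 − 11664 = 2532;  nΣy²−(Σy)² = 14·5861 − 6889 = 75165
  √(2532·75165) = √190317780 = 13795.5710
r = -6282 / 13795.5710 = -0.4554
t = r·√(n−2)/√(1−r²) = -0.4554·√12 / √(1−0.207389) = -1.577552 / 0.890287 = -1.772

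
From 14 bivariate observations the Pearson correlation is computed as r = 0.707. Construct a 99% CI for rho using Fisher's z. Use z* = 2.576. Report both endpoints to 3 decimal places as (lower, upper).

(0.104, 0.930)

z_r = atanh(0.707) = 0.881160;  SE = 1/√(n−3) = 1/√11 = 0.301511
z-limits: 0.881160 ± 2.576·0.301511 = 0.881160 ± 0.776692 = [0.104468, 1.657852]
ρ-limits: (tanh 0.104468, tanh 1.657852) = (0.104, 0.930)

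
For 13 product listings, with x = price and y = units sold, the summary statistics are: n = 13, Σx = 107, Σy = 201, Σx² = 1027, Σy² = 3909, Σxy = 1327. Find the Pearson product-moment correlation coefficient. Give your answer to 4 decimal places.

Numerator: nΣxy − (Σx)(Σy) = 13·1327 − (107)(201) = -4256
Denominator: √[(nΣx²−(Σx)²)(nΣy²−(Σy)²)]
  nΣx²−(Σx)² = 13·1027 − 11449 = 1902;  nΣy²−(Σy)² = 13·3909 − 40401 = 10416
  √(1902·10416) = √19811232 = 4450.9810
r = -4256 / 4450.9810 = -0.9562

-0.9562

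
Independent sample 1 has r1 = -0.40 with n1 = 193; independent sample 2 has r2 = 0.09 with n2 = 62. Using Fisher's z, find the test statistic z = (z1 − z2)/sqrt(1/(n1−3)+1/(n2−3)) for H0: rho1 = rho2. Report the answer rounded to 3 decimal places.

Fisher z-transforms: z1 = atanh(-0.40) = -0.423649, z2 = atanh(0.09) = 0.090244; difference d = -0.513893
Var(d) = 1/190 + 1/59 = 0.0052632 + 0.0169492 = 0.0222124
z = d/√Var(d) = -0.513893 / √0.0222124 = -0.513893 / 0.149038 = -3.448

-3.448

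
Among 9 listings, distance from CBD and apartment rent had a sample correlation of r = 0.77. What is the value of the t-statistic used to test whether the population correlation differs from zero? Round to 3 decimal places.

1 − r² = 1 − 0.5929 = 0.4071;  √(1−r²) = 0.638044
√(n−2) = √7 = 2.645751
t = r·√(n−2)/√(1−r²) = 0.77 · 2.645751 / 0.638044 = 3.193

3.193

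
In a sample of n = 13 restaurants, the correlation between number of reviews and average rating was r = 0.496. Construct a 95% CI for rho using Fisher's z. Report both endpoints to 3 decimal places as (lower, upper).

(-0.076, 0.822)

z_r = atanh(0.496) = 0.543987;  SE = 1/√(n−3) = 1/√10 = 0.316228
z-limits: 0.543987 ± 1.960·0.316228 = 0.543987 ± 0.619807 = [-0.075820, 1.163794]
ρ-limits: (tanh -0.075820, tanh 1.163794) = (-0.076, 0.822)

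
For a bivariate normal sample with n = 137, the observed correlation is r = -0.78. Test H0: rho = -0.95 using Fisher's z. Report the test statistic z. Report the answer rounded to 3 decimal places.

z_r = atanh(-0.78) = -1.045371,  z_0 = atanh(-0.95) = -1.831781
SE = 1/√(n−3) = 1/√134 = 0.086387
z = (z_r − z_0)/SE = (-1.045371 − (-1.831781)) / 0.086387 = 0.786410 / 0.086387 = 9.103

9.103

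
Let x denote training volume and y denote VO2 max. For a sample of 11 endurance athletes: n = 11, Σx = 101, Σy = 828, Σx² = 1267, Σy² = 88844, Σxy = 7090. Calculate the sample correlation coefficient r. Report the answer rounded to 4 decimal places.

-0.1708

S_xy = nΣxy − ΣxΣy = 11·7090 − 101·828 = 77990 − 83628 = -5638
S_xx = nΣx² − (Σx)² = 11·1267 − 101² = 13937 − 10201 = 3736
S_yy = nΣy² − (Σy)² = 11·88844 − 828² = 977284 − 685584 = 291700
r = S_xy / √(S_xx·S_yy) = -5638 / √(3736·291700) = -5638 / √1089791200 = -5638 / 33011.9857 = -0.1708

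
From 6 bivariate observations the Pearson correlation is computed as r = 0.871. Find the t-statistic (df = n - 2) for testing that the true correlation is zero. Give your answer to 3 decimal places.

3.546

t = r·√(n−2) / √(1−r²) with r = 0.871, n = 6
  = 0.871·√4 / √(1 − 0.758641)
  = 0.871·2.000000 / 0.491283
  = 1.742000 / 0.491283 = 3.546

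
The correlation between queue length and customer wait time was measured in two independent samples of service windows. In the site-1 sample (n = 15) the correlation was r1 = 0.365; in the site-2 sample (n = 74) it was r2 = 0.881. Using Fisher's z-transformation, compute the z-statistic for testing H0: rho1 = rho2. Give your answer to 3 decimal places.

z1 = atanh(0.365) = 0.382642,  z2 = atanh(0.881) = 1.380218
SE = √(1/(n1−3) + 1/(n2−3)) = √(1/12 + 1/71) = √(0.0833333 + 0.0140845) = √0.0974178 = 0.312118
z = (z1 − z2)/SE = (0.382642 − 1.380218) / 0.312118 = -0.997576 / 0.312118 = -3.196

-3.196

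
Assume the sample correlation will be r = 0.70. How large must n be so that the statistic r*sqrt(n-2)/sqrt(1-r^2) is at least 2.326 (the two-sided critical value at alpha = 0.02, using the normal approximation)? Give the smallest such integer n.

8

Need r·√(n−2)/√(1−r²) ≥ 2.326
√(n−2) ≥ 2.326·√(1−0.4900) / 0.70 = 2.326·0.714143 / 0.70 = 2.3730
n−2 ≥ 5.6311  ⇒  n ≥ 7.6311
Smallest integer n = 8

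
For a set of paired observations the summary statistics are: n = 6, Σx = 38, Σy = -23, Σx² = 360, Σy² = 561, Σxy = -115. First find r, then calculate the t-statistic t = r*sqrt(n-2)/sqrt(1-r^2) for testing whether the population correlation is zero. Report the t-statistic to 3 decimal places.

0.260

S_xy = nΣxy − ΣxΣy = 6·(-115) − 38·(-23) = -690 − (-874) = 184
S_xx = nΣx² − (Σx)² = 6·360 − 38² = 2160 − 1444 = 716
S_yy = nΣy² − (Σy)² = 6·561 − (-23)² = 3366 − 529 = 2837
r = S_xy / √(S_xx·S_yy) = 184 / √(716·2837) = 184 / √2031292 = 184 / 1425.2340 = 0.1291
t = r·√(n−2)/√(1−r²) = 0.1291·√4 / √(1−0.016667) = 0.258200 / 0.991631 = 0.260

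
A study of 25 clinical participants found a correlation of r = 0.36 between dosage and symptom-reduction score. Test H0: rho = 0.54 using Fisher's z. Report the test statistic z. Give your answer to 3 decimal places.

Fisher z: atanh(0.36) = 0.376886, atanh(0.54) = 0.604156
z = (z_r − z_0)·√(n−3) = (0.376886 − 0.604156)·√22 = -0.227270 · 4.690416 = -1.066

-1.066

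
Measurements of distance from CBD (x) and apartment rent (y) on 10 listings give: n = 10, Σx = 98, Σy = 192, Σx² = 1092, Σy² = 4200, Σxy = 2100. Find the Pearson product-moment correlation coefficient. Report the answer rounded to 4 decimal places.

Numerator: nΣxy − (Σx)(Σy) = 10·2100 − (98)(192) = 2184
Denominator: √[(nΣx²−(Σx)²)(nΣy²−(Σy)²)]
  nΣx²−(Σx)² = 10·1092 − 9604 = 1316;  nΣy²−(Σy)² = 10·4200 − 36864 = 5136
  √(1316·5136) = √6758976 = 2599.8031
r = 2184 / 2599.8031 = 0.8401

0.8401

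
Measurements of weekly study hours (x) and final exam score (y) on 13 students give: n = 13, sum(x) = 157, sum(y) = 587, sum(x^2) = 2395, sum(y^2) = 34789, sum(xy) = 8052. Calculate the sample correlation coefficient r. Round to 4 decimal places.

Numerator: nΣxy − (Σx)(Σy) = 13·8052 − (157)(587) = 12517
Denominator: √[(nΣx²−(Σx)²)(nΣy²−(Σy)²)]
  nΣx²−(Σx)² = 13·2395 − 24649 = 6486;  nΣy²−(Σy)² = 13·34789 − 344569 = 107688
  √(6486·107688) = √698464368 = 26428.4765
r = 12517 / 26428.4765 = 0.4736

0.4736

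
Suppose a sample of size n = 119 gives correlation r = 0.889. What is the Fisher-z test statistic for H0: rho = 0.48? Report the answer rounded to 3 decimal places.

Fisher z: atanh(0.889) = 1.417136, atanh(0.48) = 0.522984
z = (z_r − z_0)·√(n−3) = (1.417136 − 0.522984)·√116 = 0.894152 · 10.770330 = 9.630

9.630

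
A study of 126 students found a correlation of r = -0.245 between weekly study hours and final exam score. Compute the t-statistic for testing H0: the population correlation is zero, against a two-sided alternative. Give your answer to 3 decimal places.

1 − r² = 1 − 0.060025 = 0.939975;  √(1−r²) = 0.969523
√(n−2) = √124 = 11.135529
t = r·√(n−2)/√(1−r²) = -0.245 · 11.135529 / 0.969523 = -2.814

-2.814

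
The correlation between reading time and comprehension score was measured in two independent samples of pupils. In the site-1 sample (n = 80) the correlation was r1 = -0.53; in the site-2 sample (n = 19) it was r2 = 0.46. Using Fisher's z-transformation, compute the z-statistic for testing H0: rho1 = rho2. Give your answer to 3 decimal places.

Fisher z-transforms: z1 = atanh(-0.53) = -0.590145, z2 = atanh(0.46) = 0.497311; difference d = -1.087456
Var(d) = 1/77 + 1/16 = 0.0129870 + 0.0625000 = 0.0754870
z = d/√Var(d) = -1.087456 / √0.0754870 = -1.087456 / 0.274749 = -3.958

-3.958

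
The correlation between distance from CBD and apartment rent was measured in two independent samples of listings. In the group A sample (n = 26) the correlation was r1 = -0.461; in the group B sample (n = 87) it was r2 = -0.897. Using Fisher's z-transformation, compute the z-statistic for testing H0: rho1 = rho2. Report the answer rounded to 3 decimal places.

4.071

z1 = atanh(-0.461) = -0.498580,  z2 = atanh(-0.897) = -1.456650
SE = √(1/(n1−3) + 1/(n2−3)) = √(1/23 + 1/84) = √(0.0434783 + 0.0119048) = √0.0553831 = 0.235336
z = (z1 − z2)/SE = (-0.498580 − (-1.456650)) / 0.235336 = 0.958070 / 0.235336 = 4.071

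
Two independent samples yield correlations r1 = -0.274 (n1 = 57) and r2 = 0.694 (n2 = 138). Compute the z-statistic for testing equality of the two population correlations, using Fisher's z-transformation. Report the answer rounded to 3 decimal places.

z1 = atanh(-0.274) = -0.281183,  z2 = atanh(0.694) = 0.855631
SE = √(1/(n1−3) + 1/(n2−3)) = √(1/54 + 1/135) = √(0.0185185 + 0.0074074) = √0.0259259 = 0.161015
z = (z1 − z2)/SE = (-0.281183 − 0.855631) / 0.161015 = -1.136814 / 0.161015 = -7.060

-7.060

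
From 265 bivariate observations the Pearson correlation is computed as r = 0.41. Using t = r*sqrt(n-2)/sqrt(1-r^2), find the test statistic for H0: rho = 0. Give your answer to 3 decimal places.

t = r·√(n−2) / √(1−r²) with r = 0.41, n = 265
  = 0.41·√263 / √(1 − 0.1681)
  = 0.41·16.217275 / 0.912086
  = 6.649083 / 0.912086 = 7.290

7.290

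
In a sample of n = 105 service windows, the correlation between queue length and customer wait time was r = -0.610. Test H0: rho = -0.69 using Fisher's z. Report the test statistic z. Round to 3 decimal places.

1.404

Fisher z: atanh(-0.610) = -0.708921, atanh(-0.69) = -0.847956
z = (z_r − z_0)·√(n−3) = (-0.708921 − (-0.847956))·√102 = 0.139035 · 10.099505 = 1.404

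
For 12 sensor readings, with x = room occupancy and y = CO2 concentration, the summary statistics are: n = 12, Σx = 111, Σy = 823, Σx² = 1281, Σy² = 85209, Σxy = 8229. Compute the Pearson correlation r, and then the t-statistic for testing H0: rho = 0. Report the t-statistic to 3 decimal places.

0.740

S_xy = nΣxy − ΣxΣy = 12·8229 − 111·823 = 98748 − 91353 = 7395
S_xx = nΣx² − (Σx)² = 12·1281 − 111² = 15372 − 12321 = 3051
S_yy = nΣy² − (Σy)² = 12·85209 − 823² = 1022508 − 677329 = 345179
r = S_xy / √(S_xx·S_yy) = 7395 / √(3051·345179) = 7395 / √1053141129 = 7395 / 32452.1360 = 0.2279
t = r·√(n−2)/√(1−r²) = 0.2279·√10 / √(1−0.051938) = 0.720683 / 0.973685 = 0.740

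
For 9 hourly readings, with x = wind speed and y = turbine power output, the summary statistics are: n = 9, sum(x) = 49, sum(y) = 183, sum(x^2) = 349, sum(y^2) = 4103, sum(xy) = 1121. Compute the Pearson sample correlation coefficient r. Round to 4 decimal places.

0.7034

S_xy = nΣxy − ΣxΣy = 9·1121 − 49·183 = 10089 − 8967 = 1122
S_xx = nΣx² − (Σx)² = 9·349 − 49² = 3141 − 2401 = 740
S_yy = nΣy² − (Σy)² = 9·4103 − 183² = 36927 − 33489 = 3438
r = S_xy / √(S_xx·S_yy) = 1122 / √(740·3438) = 1122 / √2544120 = 1122 / 1595.0298 = 0.7034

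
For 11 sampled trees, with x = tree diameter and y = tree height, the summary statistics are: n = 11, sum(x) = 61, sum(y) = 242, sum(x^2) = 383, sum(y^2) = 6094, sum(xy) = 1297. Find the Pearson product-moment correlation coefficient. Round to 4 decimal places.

-0.2425

S_xy = nΣxy − ΣxΣy = 11·1297 − 61·242 = 14267 − 14762 = -495
S_xx = nΣx² − (Σx)² = 11·383 − 61² = 4213 − 3721 = 492
S_yy = nΣy² − (Σy)² = 11·6094 − 242² = 67034 − 58564 = 8470
r = S_xy / √(S_xx·S_yy) = -495 / √(492·8470) = -495 / √4167240 = -495 / 2041.3819 = -0.2425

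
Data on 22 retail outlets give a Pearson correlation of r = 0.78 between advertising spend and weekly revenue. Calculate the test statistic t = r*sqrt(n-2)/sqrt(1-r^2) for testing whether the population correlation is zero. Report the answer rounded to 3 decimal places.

t = r·√(n−2) / √(1−r²) with r = 0.78, n = 22
  = 0.78·√20 / √(1 − 0.6084)
  = 0.78·4.472136 / 0.625780
  = 3.488266 / 0.625780 = 5.574

5.574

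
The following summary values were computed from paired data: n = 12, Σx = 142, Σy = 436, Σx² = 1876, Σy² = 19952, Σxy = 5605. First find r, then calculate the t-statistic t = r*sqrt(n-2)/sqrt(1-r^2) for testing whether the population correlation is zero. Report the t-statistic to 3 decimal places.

Numerator: nΣxy − (Σx)(Σy) = 12·5605 − (142)(436) = 5348
Denominator: √[(nΣx²−(Σx)²)(nΣy²−(Σy)²)]
  nΣx²−(Σx)² = 12·1876 − 20164 = 2348;  nΣy²−(Σy)² = 12·19952 − 190096 = 49328
  √(2348·49328) = √115822144 = 10762.0697
r = 5348 / 10762.0697 = 0.4969
t = r·√(n−2)/√(1−r²) = 0.4969·√10 / √(1−0.246910) = 1.571336 / 0.867808 = 1.811

1.811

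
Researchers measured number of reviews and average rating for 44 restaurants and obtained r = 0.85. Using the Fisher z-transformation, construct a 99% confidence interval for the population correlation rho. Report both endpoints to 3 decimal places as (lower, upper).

(0.693, 0.930)

z_r = atanh(0.85) = 1.256153;  SE = 1/√(n−3) = 1/√41 = 0.156174
z-limits: 1.256153 ± 2.576·0.156174 = 1.256153 ± 0.402304 = [0.853849, 1.658457]
ρ-limits: (tanh 0.853849, tanh 1.658457) = (0.693, 0.930)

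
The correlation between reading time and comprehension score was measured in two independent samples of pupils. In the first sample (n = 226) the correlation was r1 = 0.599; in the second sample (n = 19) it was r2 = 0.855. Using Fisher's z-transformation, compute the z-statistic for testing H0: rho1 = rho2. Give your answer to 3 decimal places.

z1 = atanh(0.599) = 0.691586,  z2 = atanh(0.855) = 1.274453
SE = √(1/(n1−3) + 1/(n2−3)) = √(1/223 + 1/16) = √(0.0044843 + 0.0625000) = √0.0669843 = 0.258813
z = (z1 − z2)/SE = (0.691586 − 1.274453) / 0.258813 = -0.582867 / 0.258813 = -2.252

-2.252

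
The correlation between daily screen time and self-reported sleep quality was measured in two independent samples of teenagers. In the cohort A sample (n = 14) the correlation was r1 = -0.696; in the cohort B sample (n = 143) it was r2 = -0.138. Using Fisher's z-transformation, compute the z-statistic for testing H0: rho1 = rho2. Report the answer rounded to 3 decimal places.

-2.301

z1 = atanh(-0.696) = -0.859500,  z2 = atanh(-0.138) = -0.138886
SE = √(1/(n1−3) + 1/(n2−3)) = √(1/11 + 1/140) = √(0.0909091 + 0.0071429) = √0.0980520 = 0.313133
z = (z1 − z2)/SE = (-0.859500 − (-0.138886)) / 0.313133 = -0.720614 / 0.313133 = -2.301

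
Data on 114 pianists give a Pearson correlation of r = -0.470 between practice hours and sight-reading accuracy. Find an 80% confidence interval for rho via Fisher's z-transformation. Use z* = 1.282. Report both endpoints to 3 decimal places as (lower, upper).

Fisher z: z_r = atanh(r) = ½·ln((1+(-0.470))/(1−(-0.470))) = -0.510070
SE(z) = 1/√(n−3) = 1/√111 = 0.094916
80% ⇒ z* = 1.282; margin = 1.282·0.094916 = 0.121682
CI on z-scale: (-0.631752, -0.388388)
Back-transform: tanh(-0.631752) = -0.559257, tanh(-0.388388) = -0.369970

(-0.559, -0.370)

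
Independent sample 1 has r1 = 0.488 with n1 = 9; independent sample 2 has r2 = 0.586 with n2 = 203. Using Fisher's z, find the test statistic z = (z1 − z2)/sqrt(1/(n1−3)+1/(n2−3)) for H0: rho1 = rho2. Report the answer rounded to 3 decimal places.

-0.333

z1 = atanh(0.488) = 0.533432,  z2 = atanh(0.586) = 0.671552
SE = √(1/(n1−3) + 1/(n2−3)) = √(1/6 + 1/200) = √(0.1666667 + 0.0050000) = √0.1716667 = 0.414327
z = (z1 − z2)/SE = (0.533432 − 0.671552) / 0.414327 = -0.138120 / 0.414327 = -0.333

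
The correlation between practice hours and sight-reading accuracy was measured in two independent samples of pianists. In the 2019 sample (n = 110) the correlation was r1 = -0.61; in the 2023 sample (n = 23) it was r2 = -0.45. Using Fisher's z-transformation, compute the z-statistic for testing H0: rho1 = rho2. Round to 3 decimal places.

Fisher z-transforms: z1 = atanh(-0.61) = -0.708921, z2 = atanh(-0.45) = -0.484700; difference d = -0.224221
Var(d) = 1/107 + 1/20 = 0.0093458 + 0.0500000 = 0.0593458
z = d/√Var(d) = -0.224221 / √0.0593458 = -0.224221 / 0.243610 = -0.920

-0.920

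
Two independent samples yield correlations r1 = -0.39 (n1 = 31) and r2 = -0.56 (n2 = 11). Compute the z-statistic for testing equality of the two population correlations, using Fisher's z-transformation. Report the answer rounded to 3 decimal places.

z1 = atanh(-0.39) = -0.411800,  z2 = atanh(-0.56) = -0.632833
SE = √(1/(n1−3) + 1/(n2−3)) = √(1/28 + 1/8) = √(0.0357143 + 0.1250000) = √0.1607143 = 0.400892
z = (z1 − z2)/SE = (-0.411800 − (-0.632833)) / 0.400892 = 0.221033 / 0.400892 = 0.551

0.551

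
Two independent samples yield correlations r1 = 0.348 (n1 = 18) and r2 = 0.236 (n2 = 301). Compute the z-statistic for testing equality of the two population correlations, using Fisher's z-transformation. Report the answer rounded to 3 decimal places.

0.463

Fisher z-transforms: z1 = atanh(0.348) = 0.363166, z2 = atanh(0.236) = 0.240534; difference d = 0.122632
Var(d) = 1/15 + 1/298 = 0.0666667 + 0.0033557 = 0.0700224
z = d/√Var(d) = 0.122632 / √0.0700224 = 0.122632 / 0.264617 = 0.463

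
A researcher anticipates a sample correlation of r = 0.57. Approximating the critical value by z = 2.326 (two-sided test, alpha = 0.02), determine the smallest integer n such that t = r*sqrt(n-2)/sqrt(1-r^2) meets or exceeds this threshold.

Need r·√(n−2)/√(1−r²) ≥ 2.326
√(n−2) ≥ 2.326·√(1−0.3249) / 0.57 = 2.326·0.821645 / 0.57 = 3.3529
n−2 ≥ 11.2419  ⇒  n ≥ 13.2419
Smallest integer n = 14

14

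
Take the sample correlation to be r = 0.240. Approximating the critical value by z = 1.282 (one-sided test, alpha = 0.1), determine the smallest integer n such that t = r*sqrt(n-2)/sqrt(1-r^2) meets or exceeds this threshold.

29

Need r·√(n−2)/√(1−r²) ≥ 1.282
√(n−2) ≥ 1.282·√(1−0.057600) / 0.240 = 1.282·0.970773 / 0.240 = 5.1855
n−2 ≥ 26.8894  ⇒  n ≥ 28.8894
Smallest integer n = 29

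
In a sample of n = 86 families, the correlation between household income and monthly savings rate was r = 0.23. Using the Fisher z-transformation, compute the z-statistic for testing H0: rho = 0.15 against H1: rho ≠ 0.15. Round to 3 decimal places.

0.757

Fisher z: atanh(0.23) = 0.234189, atanh(0.15) = 0.151140
z = (z_r − z_0)·√(n−3) = (0.234189 − 0.151140)·√83 = 0.083049 · 9.110434 = 0.757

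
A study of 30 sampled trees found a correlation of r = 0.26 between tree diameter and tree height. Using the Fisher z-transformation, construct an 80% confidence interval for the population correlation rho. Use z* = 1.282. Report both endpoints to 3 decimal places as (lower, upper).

(0.019, 0.472)

z_r = atanh(0.26) = 0.266108;  SE = 1/√(n−3) = 1/√27 = 0.192450
z-limits: 0.266108 ± 1.282·0.192450 = 0.266108 ± 0.246721 = [0.019387, 0.512829]
ρ-limits: (tanh 0.019387, tanh 0.512829) = (0.019, 0.472)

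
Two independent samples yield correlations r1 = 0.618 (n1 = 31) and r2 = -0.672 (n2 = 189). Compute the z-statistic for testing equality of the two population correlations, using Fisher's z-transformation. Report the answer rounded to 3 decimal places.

7.578

Fisher z-transforms: z1 = atanh(0.618) = 0.721763, z2 = atanh(-0.672) = -0.814381; difference d = 1.536144
Var(d) = 1/28 + 1/186 = 0.0357143 + 0.0053763 = 0.0410906
z = d/√Var(d) = 1.536144 / √0.0410906 = 1.536144 / 0.202708 = 7.578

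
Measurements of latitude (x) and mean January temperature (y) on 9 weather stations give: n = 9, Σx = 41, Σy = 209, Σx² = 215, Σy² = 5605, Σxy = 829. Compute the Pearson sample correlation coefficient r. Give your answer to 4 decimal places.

Numerator: nΣxy − (Σx)(Σy) = 9·829 − (41)(209) = -1108
Denominator: √[(nΣx²−(Σx)²)(nΣy²−(Σy)²)]
  nΣx²−(Σx)² = 9·215 − 1681 = 254;  nΣy²−(Σy)² = 9·5605 − 43681 = 6764
  √(254·6764) = √1718056 = 1310.7464
r = -1108 / 1310.7464 = -0.8453

-0.8453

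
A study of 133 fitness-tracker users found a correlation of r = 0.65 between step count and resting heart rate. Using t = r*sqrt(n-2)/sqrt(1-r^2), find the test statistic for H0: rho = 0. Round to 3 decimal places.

9.790

1 − r² = 1 − 0.4225 = 0.5775;  √(1−r²) = 0.759934
√(n−2) = √131 = 11.445523
t = r·√(n−2)/√(1−r²) = 0.65 · 11.445523 / 0.759934 = 9.790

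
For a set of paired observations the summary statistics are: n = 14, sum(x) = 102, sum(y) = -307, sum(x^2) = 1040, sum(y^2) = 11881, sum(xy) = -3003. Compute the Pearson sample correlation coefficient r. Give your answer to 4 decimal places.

-0.6198

S_xy = nΣxy − ΣxΣy = 14·(-3003) − 102·(-307) = -42042 − (-31314) = -10728
S_xx = nΣx² − (Σx)² = 14·1040 − 102² = 14560 − 10404 = 4156
S_yy = nΣy² − (Σy)² = 14·11881 − (-307)² = 166334 − 94249 = 72085
r = S_xy / √(S_xx·S_yy) = -10728 / √(4156·72085) = -10728 / √299585260 = -10728 / 17308.5314 = -0.6198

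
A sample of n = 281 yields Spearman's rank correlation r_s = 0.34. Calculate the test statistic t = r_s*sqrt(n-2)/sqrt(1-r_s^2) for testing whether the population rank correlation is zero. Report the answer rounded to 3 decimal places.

6.039

t = r_s·√(n−2) / √(1−r_s²) with r_s = 0.34, n = 281
  = 0.34·√279 / √(1 − 0.1156)
  = 0.34·16.703293 / 0.940425
  = 5.679120 / 0.940425 = 6.039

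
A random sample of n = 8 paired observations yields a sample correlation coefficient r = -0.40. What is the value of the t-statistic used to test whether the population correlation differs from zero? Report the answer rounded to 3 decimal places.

-1.069

1 − r² = 1 − 0.1600 = 0.8400;  √(1−r²) = 0.916515
√(n−2) = √6 = 2.449490
t = r·√(n−2)/√(1−r²) = -0.40 · 2.449490 / 0.916515 = -1.069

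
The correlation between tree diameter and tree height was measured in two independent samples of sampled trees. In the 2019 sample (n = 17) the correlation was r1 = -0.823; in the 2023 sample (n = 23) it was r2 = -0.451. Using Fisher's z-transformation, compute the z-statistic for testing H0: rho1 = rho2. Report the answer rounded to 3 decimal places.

z1 = atanh(-0.823) = -1.166045,  z2 = atanh(-0.451) = -0.485955
SE = √(1/(n1−3) + 1/(n2−3)) = √(1/14 + 1/20) = √(0.0714286 + 0.0500000) = √0.1214286 = 0.348466
z = (z1 − z2)/SE = (-1.166045 − (-0.485955)) / 0.348466 = -0.680090 / 0.348466 = -1.952

-1.952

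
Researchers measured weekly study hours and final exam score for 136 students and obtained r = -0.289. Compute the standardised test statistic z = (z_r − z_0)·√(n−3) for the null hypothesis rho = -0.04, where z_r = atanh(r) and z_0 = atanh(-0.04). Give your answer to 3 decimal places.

-2.969

Fisher z: atanh(-0.289) = -0.297475, atanh(-0.04) = -0.040021
z = (z_r − z_0)·√(n−3) = (-0.297475 − (-0.040021))·√133 = -0.257454 · 11.532563 = -2.969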